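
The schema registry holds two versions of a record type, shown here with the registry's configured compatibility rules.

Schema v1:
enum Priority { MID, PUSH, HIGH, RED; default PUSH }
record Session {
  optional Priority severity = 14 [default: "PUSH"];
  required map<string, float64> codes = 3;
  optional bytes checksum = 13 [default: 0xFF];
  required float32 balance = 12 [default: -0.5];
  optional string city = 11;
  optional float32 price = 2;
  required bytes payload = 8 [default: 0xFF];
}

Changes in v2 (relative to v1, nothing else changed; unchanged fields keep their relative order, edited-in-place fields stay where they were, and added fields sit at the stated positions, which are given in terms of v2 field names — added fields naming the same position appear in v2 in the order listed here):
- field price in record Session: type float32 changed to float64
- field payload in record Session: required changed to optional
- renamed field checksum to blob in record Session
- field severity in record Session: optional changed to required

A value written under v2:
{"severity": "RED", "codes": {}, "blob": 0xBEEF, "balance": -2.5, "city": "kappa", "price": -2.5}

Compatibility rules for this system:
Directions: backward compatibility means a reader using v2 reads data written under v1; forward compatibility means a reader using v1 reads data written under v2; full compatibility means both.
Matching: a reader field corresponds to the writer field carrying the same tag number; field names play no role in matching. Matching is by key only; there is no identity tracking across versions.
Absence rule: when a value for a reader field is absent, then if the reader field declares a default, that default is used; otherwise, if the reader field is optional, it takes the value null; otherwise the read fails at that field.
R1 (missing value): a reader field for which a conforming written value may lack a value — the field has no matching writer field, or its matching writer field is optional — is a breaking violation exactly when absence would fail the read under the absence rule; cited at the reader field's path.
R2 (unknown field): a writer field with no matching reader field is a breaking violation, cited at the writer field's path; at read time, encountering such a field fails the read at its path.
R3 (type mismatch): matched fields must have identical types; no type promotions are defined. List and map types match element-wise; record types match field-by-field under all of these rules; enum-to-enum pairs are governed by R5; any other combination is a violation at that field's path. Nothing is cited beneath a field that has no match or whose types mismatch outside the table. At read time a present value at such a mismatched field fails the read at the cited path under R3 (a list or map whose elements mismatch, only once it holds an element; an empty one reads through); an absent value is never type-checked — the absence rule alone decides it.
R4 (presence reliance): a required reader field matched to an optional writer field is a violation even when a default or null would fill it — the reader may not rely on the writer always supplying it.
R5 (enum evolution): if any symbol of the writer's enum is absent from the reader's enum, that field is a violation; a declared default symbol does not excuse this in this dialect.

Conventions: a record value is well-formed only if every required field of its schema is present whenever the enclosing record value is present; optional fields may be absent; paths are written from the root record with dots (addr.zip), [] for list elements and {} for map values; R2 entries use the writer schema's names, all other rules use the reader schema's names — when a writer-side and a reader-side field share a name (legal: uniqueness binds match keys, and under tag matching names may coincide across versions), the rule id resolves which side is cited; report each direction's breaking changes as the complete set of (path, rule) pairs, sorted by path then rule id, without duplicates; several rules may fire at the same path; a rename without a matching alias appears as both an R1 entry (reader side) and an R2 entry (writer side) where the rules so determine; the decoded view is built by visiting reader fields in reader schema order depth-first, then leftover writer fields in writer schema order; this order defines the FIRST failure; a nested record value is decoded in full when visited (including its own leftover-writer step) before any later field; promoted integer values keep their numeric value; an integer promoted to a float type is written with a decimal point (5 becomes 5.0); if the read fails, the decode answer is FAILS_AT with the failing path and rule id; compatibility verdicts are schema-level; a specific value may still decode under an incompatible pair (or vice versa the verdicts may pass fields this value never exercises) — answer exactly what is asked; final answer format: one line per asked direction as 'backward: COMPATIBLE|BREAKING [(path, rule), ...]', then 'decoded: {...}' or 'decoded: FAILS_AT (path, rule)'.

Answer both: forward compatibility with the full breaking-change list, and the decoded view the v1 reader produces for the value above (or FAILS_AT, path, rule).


the writer's type comes first in each Session pair
forward analysis of Session with v1 as reader and v2 as writer:
  severity: paired with writer severity (Priority -> Priority; writer required)
  codes: paired with writer codes (map<string, float64> -> map<string, float64>; writer required)
  checksum: paired with writer blob (bytes -> bytes; writer optional)
  balance: paired with writer balance (float32 -> float32; writer required)
  city: paired with writer city (string -> string; writer optional)
  price: paired with writer price (float64 -> float32; writer optional)
  payload: paired with writer payload (bytes -> bytes; writer optional)
  violation R4 at payload
  violation R3 at price
  => forward: BREAKING (2)
migrating the Session value to v1:
  severity := "RED"
  codes := {}
  checksum := 0xBEEF (from writer blob)
  balance := -2.5
  city := "kappa"
  read fails at price under R3
  => FAILS_AT (price, R3)
diffs on Session not affecting the asked answer:
  renamed field checksum to blob in record Session -> inert for the asked Session verdict: nothing fires
  field severity in record Session: optional changed to required -> its effect on Session is confined to the backward direction, not asked

forward: BREAKING [(payload, R4), (price, R3)]; decoded: FAILS_AT (price, R3)


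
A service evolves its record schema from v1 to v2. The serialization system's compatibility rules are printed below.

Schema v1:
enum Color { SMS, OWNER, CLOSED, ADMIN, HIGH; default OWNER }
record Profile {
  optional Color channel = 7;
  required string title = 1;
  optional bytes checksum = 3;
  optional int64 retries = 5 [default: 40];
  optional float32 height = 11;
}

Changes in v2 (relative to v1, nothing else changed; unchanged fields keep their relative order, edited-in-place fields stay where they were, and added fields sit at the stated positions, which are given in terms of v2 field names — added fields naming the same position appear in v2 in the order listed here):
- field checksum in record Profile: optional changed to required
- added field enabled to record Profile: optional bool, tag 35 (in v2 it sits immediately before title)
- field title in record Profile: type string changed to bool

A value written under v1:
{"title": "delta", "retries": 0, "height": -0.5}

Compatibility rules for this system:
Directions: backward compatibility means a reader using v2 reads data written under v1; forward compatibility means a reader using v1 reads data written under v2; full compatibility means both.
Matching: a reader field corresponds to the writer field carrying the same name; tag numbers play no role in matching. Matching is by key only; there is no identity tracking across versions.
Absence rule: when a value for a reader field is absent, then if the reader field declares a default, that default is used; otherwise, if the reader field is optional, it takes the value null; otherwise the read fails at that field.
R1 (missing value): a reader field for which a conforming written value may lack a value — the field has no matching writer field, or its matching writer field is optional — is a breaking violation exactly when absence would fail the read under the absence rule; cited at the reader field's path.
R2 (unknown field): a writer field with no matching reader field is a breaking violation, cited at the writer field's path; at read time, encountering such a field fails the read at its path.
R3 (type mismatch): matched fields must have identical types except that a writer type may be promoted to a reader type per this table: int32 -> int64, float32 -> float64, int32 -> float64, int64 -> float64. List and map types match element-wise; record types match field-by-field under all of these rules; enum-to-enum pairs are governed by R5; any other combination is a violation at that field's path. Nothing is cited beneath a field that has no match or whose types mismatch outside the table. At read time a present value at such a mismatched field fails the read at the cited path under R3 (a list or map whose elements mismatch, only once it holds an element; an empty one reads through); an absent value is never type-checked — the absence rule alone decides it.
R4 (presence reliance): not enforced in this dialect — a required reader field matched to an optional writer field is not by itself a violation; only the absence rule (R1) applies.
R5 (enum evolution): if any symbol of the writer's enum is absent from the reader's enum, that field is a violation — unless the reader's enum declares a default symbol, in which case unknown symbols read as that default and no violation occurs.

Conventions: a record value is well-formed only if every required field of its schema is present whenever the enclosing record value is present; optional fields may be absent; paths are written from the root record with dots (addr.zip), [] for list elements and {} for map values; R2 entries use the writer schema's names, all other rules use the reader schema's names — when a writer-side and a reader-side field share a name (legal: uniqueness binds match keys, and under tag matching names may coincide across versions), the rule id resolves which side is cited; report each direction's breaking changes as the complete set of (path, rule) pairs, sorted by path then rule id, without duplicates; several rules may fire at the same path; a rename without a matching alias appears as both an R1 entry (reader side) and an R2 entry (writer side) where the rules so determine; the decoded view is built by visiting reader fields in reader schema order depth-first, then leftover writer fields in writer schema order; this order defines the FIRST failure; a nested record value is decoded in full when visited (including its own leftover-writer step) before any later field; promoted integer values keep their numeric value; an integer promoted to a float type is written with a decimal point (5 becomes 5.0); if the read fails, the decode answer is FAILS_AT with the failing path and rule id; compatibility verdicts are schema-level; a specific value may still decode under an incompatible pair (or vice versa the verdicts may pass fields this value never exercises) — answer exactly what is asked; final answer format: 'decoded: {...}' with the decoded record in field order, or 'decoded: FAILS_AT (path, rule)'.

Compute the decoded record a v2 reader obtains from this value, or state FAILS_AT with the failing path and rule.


arrows below run writer -> reader for Profile
decode (reader v2):
  channel := null (absent, optional -> null)
  enabled := null (absent, optional -> null)
  read fails at title under R3
  => FAILS_AT (title, R3)
diffs on Profile not affecting the asked answer:
  field checksum in record Profile: optional changed to required -> shifts the Profile verdicts, not this decode
  added field enabled to record Profile: optional bool, tag 35 (in v2 it sits immediately before title) -> shifts the Profile verdicts, not this decode

decoded: FAILS_AT (title, R3)


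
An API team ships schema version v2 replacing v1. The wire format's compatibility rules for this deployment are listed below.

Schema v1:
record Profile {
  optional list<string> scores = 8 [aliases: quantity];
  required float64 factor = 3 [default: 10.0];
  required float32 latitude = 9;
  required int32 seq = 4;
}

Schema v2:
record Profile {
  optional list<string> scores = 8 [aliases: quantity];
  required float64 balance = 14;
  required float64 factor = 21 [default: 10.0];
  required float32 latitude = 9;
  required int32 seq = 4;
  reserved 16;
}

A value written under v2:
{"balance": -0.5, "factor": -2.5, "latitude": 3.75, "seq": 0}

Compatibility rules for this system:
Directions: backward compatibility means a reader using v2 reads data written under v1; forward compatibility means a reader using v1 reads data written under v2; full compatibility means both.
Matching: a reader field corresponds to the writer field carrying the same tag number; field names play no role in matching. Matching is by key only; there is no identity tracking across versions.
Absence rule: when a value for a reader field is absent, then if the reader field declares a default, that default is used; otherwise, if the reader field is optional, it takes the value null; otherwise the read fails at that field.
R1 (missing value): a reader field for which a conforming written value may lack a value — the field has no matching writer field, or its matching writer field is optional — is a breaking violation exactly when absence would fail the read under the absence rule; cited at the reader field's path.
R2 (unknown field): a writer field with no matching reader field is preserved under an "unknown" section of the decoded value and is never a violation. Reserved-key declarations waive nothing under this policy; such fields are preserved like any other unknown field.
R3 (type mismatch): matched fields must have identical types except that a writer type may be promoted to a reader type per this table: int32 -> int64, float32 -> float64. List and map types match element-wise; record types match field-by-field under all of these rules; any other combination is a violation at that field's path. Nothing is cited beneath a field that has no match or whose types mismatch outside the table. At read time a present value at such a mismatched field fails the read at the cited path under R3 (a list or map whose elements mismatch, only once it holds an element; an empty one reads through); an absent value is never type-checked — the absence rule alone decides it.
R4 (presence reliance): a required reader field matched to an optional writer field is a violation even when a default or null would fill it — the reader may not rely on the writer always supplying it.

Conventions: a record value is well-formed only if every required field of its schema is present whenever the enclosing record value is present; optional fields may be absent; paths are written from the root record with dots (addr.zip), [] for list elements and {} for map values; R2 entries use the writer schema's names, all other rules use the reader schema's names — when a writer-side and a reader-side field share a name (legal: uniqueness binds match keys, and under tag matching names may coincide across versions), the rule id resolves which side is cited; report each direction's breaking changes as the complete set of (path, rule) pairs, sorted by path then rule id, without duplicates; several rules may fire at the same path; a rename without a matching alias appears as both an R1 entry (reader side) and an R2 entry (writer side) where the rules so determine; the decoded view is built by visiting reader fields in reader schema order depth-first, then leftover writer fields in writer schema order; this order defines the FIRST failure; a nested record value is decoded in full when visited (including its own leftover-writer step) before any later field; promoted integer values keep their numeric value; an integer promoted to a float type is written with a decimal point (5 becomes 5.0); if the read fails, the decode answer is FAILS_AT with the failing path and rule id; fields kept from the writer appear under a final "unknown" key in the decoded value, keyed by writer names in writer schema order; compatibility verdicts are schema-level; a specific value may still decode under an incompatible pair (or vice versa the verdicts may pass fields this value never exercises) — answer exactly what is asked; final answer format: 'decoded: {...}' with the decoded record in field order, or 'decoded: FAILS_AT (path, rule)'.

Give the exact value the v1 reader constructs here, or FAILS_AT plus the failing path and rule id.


the writer's type comes first in each Profile pair
decode (reader v1):
  scores := null (absent, optional -> null)
  factor := 10.0 (absent -> default)
  latitude := 3.75
  seq := 0
  writer balance: kept under "unknown"
  writer factor: kept under "unknown"
  => decoded: {"scores": null, "factor": 10.0, "latitude": 3.75, "seq": 0, "unknown": {"balance": -0.5, "factor": -2.5}}

decoded: {"scores": null, "factor": 10.0, "latitude": 3.75, "seq": 0, "unknown": {"balance": -0.5, "factor": -2.5}}


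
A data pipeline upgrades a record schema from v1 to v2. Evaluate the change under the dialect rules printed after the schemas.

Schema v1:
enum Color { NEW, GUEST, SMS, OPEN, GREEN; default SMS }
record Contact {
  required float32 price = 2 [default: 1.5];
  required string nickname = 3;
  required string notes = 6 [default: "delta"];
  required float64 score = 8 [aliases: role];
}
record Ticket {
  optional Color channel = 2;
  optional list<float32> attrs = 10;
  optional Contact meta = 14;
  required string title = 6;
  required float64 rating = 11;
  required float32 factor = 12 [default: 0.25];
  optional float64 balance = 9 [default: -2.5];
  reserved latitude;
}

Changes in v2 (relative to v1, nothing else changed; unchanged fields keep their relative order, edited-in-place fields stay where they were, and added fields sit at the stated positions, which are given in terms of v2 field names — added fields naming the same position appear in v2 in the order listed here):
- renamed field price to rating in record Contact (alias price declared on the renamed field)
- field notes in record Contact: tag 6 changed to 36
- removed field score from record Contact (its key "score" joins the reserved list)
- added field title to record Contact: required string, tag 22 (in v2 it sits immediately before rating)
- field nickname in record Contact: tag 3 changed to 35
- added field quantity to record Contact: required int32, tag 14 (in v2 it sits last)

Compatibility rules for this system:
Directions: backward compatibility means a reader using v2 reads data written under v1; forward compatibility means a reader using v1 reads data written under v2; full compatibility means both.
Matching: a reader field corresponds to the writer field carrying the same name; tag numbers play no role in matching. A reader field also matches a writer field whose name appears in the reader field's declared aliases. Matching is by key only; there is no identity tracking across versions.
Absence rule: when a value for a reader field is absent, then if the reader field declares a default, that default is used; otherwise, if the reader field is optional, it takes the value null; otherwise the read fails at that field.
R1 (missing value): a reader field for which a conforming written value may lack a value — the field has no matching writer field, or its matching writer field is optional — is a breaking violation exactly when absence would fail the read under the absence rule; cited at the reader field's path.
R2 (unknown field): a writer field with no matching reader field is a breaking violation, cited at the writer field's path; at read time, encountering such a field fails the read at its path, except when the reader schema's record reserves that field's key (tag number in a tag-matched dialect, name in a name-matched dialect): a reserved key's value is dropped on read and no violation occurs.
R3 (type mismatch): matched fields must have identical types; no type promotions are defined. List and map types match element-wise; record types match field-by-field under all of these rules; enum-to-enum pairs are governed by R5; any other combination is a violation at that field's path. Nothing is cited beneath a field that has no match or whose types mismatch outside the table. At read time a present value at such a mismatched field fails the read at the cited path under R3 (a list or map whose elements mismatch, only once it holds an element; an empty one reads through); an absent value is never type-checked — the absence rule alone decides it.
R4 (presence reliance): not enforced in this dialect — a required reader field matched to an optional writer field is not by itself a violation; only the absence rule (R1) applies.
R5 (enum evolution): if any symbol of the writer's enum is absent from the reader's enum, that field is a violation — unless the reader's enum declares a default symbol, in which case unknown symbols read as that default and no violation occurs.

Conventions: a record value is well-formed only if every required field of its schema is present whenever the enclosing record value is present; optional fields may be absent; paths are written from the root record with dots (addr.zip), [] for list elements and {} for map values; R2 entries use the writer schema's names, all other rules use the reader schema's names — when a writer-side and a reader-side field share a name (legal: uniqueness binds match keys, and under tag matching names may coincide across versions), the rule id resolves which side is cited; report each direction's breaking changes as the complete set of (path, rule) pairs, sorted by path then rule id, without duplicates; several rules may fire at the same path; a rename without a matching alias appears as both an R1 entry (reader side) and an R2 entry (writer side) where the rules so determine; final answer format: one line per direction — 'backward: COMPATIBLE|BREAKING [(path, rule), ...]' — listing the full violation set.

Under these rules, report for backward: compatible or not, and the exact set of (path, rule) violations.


backward: BREAKING [(meta.quantity, R1), (meta.title, R1)]

each type pair in Ticket: writer, then reader
backward for Ticket (reader v2, writer v1):
  channel: Color -> Color, writer optional; from channel
  attrs: list<float32> -> list<float32>, writer optional; from attrs
  meta: Contact -> Contact, writer optional; from meta
  title: string -> string, writer required; from title
  rating: float64 -> float64, writer required; from rating
  factor: float32 -> float32, writer required; from factor
  balance: float64 -> float64, writer optional; from balance
  meta.title: no writer-side match
  meta.rating: float32 -> float32, writer required; from meta.price
  meta.nickname: string -> string, writer required; from meta.nickname
  meta.notes: string -> string, writer required; from meta.notes
  meta.quantity: no writer-side match
  writer field meta.score has no reader counterpart
  R1 fires at meta.quantity
  R1 fires at meta.title
  => backward verdict for Ticket: BREAKING, 2 violation(s)
the other Ticket changes do not affect what is asked:
  renamed field price to rating in record Contact (alias price declared on the renamed field) -> fires only in the forward direction of Ticket, which is not asked here
  field notes in record Contact: tag 6 changed to 36 -> triggers nothing under Ticket's printed rules — same verdict
  removed field score from record Contact (its key "score" joins the reserved list) -> fires only in the forward direction of Ticket, which is not asked here
  field nickname in record Contact: tag 3 changed to 35 -> triggers nothing under Ticket's printed rules — same verdict


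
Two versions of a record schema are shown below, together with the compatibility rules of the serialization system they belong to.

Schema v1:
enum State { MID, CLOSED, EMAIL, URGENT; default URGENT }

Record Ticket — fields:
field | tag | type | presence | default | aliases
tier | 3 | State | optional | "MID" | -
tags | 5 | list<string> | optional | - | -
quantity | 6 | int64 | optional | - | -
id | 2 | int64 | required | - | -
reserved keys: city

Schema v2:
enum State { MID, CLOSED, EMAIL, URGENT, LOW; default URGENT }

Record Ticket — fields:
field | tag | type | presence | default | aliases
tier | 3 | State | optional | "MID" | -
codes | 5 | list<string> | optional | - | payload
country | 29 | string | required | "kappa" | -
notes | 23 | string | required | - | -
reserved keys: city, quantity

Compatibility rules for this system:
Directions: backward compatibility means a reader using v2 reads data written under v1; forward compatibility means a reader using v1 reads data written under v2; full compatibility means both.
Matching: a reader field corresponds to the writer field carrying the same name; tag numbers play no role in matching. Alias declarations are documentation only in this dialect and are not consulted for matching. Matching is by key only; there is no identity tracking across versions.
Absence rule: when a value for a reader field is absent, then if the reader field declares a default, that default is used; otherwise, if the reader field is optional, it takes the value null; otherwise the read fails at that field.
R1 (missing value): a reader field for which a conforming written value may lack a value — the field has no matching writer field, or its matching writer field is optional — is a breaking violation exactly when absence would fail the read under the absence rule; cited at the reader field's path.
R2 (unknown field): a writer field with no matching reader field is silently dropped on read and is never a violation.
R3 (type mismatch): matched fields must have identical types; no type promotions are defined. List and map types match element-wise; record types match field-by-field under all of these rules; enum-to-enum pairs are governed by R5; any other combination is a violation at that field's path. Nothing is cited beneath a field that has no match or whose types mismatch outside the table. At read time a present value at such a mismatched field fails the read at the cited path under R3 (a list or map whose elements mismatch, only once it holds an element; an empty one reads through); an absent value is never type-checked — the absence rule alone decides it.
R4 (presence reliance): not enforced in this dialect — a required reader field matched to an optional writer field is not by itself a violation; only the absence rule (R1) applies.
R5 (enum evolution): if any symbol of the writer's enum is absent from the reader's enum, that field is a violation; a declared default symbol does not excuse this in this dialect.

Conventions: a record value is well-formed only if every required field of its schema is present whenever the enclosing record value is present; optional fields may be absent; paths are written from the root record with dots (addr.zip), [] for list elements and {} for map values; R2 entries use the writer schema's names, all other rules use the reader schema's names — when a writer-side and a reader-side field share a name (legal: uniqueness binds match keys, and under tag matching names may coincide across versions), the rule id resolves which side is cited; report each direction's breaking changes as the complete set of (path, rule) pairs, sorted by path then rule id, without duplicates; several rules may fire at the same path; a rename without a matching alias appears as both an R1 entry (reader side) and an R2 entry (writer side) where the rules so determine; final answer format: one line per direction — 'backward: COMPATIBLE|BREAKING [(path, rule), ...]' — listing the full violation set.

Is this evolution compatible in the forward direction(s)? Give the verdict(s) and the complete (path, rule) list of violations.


forward: BREAKING [(id, R1), (tier, R5)]

the writer's type comes first in each Ticket pair
forward on Ticket — v1 reading data written by v2:
  writer optional, State -> State: reader tier maps from writer tier
  tags: no writer match
  quantity: no writer match
  id: no writer match
  leftover writer field: codes
  leftover writer field: country
  leftover writer field: notes
  R1 fires at id
  R5 fires at tier
  forward on Ticket therefore BREAKING (2)
checking off the Ticket differences that do not matter here:
  renamed field tags to codes in record Ticket -> inert for the asked Ticket verdict: nothing fires
  removed field quantity from record Ticket (its key "quantity" joins the reserved list) -> inert for the asked Ticket verdict: nothing fires
  added field notes to record Ticket: required string, tag 23 (in v2 it sits last) -> fires only in the backward direction of Ticket, which is not asked here
  added field country to record Ticket: required string, tag 29, default "kappa" (in v2 it sits last) -> inert for the asked Ticket verdict: nothing fires


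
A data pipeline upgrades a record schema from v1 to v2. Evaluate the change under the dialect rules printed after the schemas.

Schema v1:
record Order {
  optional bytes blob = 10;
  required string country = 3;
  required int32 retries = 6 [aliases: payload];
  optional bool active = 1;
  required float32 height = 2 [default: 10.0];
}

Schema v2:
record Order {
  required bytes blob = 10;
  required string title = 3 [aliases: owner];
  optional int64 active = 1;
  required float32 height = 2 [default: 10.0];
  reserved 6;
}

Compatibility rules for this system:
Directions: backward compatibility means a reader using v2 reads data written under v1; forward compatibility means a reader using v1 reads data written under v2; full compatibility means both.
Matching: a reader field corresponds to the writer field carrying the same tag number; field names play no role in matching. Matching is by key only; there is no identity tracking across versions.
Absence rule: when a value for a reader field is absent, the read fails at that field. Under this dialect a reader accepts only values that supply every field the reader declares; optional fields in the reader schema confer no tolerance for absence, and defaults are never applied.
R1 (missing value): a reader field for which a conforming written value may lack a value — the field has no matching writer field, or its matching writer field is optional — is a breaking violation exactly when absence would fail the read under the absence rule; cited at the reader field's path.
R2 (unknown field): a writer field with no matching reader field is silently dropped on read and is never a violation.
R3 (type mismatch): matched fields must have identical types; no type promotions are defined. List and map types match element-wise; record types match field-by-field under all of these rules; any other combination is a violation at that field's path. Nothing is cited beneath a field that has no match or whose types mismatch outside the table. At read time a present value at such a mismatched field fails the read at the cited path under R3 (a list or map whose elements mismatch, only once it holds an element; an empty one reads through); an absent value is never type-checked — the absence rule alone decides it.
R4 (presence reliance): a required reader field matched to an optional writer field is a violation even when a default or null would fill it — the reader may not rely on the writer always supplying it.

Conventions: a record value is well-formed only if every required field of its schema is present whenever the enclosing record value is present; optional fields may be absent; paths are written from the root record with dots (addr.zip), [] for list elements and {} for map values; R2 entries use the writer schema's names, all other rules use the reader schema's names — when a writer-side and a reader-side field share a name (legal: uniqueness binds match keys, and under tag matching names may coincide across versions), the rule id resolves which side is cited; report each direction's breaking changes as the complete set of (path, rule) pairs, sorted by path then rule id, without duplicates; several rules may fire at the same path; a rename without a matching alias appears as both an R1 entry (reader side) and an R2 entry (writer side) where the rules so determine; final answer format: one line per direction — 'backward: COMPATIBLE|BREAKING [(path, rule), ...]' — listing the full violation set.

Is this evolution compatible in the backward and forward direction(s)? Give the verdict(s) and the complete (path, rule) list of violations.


in Order below, arrows point writer -> reader
backward analysis of Order with v2 as reader and v1 as writer:
  writer optional, bytes -> bytes: reader blob maps from writer blob
  writer required, string -> string: reader title maps from writer country
  writer optional, bool -> int64: reader active maps from writer active
  writer required, float32 -> float32: reader height maps from writer height
  writer retries: unknown to reader
  breaking: (active, R1)
  breaking: (active, R3)
  breaking: (blob, R1)
  breaking: (blob, R4)
  backward on Order therefore BREAKING (4)
forward analysis of Order with v1 as reader and v2 as writer:
  writer required, bytes -> bytes: reader blob maps from writer blob
  writer required, string -> string: reader country maps from writer title
  retries has no writer counterpart
  writer optional, int64 -> bool: reader active maps from writer active
  writer required, float32 -> float32: reader height maps from writer height
  breaking: (active, R1)
  breaking: (active, R3)
  breaking: (retries, R1)
  forward on Order therefore BREAKING (3)

backward: BREAKING [(active, R1), (active, R3), (blob, R1), (blob, R4)]; forward: BREAKING [(active, R1), (active, R3), (retries, R1)]


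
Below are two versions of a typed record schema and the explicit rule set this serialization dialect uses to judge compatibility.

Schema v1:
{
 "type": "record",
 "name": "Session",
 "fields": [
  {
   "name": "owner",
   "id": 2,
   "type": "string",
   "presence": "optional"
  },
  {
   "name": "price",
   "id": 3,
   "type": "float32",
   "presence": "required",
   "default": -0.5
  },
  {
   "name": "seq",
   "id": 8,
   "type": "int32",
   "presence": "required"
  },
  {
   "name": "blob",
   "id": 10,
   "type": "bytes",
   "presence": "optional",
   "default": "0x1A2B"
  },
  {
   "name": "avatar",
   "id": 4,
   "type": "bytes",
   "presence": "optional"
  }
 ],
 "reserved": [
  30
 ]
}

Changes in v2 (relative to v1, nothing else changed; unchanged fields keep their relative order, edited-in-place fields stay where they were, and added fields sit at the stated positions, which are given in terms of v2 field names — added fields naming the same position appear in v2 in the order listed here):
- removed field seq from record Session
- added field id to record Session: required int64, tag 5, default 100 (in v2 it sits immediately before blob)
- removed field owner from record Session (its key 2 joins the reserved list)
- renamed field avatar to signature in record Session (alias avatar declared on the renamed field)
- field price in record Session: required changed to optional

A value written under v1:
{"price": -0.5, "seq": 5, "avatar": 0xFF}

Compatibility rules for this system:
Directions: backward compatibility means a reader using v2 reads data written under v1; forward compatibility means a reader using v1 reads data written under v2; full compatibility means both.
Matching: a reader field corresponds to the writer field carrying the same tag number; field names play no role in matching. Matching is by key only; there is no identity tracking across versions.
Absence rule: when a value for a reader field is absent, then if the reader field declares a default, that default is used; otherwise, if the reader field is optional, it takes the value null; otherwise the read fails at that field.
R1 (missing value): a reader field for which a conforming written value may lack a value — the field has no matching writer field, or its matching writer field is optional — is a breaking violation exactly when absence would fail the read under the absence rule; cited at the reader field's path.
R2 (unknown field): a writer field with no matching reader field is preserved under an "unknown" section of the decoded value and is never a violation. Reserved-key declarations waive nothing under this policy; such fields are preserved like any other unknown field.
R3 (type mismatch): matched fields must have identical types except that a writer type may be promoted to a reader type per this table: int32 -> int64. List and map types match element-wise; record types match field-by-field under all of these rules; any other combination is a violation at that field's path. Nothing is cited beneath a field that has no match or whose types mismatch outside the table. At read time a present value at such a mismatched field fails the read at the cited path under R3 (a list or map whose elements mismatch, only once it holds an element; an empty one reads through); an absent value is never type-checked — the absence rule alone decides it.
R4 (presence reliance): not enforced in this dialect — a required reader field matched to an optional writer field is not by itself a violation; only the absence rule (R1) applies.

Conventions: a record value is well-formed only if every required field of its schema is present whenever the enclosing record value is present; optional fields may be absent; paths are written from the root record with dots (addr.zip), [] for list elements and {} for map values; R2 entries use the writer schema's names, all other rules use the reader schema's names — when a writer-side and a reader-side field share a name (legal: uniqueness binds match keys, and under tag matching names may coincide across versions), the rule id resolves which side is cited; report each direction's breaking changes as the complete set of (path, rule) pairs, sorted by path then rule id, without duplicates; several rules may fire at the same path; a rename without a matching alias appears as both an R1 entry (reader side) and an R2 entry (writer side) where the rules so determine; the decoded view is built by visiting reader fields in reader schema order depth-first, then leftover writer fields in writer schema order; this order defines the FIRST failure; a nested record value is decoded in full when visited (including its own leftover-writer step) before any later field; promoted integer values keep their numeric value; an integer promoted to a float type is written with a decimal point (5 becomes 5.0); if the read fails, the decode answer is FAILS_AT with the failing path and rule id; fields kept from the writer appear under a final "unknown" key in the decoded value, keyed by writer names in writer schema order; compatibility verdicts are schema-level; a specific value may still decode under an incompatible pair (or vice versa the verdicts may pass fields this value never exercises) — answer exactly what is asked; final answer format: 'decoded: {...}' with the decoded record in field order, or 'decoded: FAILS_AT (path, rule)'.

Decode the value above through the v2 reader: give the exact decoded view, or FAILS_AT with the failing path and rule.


decoded: {"price": -0.5, "id": 100, "blob": 0x1A2B, "signature": 0xFF, "unknown": {"seq": 5}}

in Session below, arrows point writer -> reader
decode (reader v2):
  price := -0.5
  id := 100 (missing; default applied)
  blob := 0x1A2B (missing; default applied)
  signature := 0xFF (from writer avatar)
  writer seq: kept under "unknown"
  => decoded: {"price": -0.5, "id": 100, "blob": 0x1A2B, "signature": 0xFF, "unknown": {"seq": 5}}
checking off the Session differences that do not matter here:
  field price in record Session: required changed to optional -> triggers nothing under the printed rules; the Session answer is the same either way


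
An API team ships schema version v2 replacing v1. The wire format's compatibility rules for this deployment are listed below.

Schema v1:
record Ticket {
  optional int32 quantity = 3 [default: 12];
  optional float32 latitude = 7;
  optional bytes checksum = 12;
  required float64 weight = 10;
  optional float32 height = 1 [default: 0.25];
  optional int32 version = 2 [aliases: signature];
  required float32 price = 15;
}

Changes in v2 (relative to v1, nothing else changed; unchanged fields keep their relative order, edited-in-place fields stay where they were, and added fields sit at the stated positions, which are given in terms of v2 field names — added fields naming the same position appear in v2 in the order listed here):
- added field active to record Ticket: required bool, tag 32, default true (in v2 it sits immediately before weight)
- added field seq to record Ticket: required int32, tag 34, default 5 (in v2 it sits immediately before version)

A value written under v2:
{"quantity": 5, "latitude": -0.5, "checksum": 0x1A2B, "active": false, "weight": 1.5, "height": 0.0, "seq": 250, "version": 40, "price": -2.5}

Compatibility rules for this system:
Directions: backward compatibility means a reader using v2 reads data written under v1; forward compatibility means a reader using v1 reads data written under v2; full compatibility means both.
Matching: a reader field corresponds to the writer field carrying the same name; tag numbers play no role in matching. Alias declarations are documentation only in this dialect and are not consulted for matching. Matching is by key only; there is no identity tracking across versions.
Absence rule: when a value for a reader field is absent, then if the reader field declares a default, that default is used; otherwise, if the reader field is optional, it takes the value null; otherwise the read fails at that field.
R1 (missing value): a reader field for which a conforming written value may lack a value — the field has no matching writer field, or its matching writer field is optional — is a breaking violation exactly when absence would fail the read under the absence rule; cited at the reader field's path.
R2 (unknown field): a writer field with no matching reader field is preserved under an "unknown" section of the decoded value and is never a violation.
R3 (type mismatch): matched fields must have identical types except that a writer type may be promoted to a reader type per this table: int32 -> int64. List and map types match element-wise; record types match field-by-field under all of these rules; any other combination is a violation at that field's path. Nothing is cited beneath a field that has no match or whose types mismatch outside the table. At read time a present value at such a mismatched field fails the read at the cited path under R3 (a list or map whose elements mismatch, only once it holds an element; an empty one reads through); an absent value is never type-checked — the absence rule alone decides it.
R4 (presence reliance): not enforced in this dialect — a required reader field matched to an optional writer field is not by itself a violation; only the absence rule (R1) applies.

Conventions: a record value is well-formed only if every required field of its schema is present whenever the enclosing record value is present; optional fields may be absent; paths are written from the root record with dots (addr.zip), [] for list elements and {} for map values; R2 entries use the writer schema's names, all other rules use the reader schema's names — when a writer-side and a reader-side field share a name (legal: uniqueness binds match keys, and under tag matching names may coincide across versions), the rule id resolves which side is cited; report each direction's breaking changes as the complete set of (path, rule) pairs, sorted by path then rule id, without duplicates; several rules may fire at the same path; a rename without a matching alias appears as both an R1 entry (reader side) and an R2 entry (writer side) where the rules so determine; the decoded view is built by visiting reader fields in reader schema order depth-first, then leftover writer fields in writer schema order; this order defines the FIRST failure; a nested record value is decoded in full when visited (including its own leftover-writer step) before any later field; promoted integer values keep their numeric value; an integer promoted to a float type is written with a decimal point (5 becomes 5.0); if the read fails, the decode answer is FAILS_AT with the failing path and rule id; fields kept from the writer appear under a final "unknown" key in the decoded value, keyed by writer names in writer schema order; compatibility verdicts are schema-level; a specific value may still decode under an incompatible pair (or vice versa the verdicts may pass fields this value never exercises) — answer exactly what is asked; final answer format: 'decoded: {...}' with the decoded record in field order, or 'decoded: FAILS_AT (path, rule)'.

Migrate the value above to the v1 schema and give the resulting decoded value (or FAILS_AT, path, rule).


in Ticket below, arrows point writer -> reader
migrating the Ticket value to v1:
  quantity := 5
  latitude := -0.5
  checksum := 0x1A2B
  weight := 1.5
  height := 0.0
  version := 40
  price := -2.5
  writer active: kept under "unknown"
  writer seq: kept under "unknown"
  => decoded: {"quantity": 5, "latitude": -0.5, "checksum": 0x1A2B, "weight": 1.5, "height": 0.0, "version": 40, "price": -2.5, "unknown": {"active": false, "seq": 250}}

decoded: {"quantity": 5, "latitude": -0.5, "checksum": 0x1A2B, "weight": 1.5, "height": 0.0, "version": 40, "price": -2.5, "unknown": {"active": false, "seq": 250}}
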